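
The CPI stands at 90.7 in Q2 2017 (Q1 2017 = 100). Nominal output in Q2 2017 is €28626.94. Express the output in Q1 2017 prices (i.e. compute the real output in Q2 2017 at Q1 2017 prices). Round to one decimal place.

Real = Nominal ÷ (Index/100) = 28626.94 ÷ (90.7/100)
     = 28626.94 ÷ 0.907 = 31562.2271

31562.2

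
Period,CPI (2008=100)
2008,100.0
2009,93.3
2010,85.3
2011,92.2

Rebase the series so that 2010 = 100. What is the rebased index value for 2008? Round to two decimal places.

117.23

Rebased(2008) = 100.0 / 85.3 × 100 = 117.2333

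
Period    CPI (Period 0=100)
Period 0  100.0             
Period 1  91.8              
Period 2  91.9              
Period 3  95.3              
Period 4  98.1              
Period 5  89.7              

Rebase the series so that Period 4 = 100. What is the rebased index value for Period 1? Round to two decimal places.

Rebased(Period 1) = 91.8 / 98.1 × 100 = 93.5780

93.58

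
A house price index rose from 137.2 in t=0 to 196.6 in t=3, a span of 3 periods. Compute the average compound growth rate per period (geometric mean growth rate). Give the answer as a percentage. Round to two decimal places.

Growth factor = (196.6/137.2)^(1/3) = (1.432945)^(1/3) = 1.127396
Growth rate = 1.127396 − 1 = 0.127396 = 12.7396%

12.74%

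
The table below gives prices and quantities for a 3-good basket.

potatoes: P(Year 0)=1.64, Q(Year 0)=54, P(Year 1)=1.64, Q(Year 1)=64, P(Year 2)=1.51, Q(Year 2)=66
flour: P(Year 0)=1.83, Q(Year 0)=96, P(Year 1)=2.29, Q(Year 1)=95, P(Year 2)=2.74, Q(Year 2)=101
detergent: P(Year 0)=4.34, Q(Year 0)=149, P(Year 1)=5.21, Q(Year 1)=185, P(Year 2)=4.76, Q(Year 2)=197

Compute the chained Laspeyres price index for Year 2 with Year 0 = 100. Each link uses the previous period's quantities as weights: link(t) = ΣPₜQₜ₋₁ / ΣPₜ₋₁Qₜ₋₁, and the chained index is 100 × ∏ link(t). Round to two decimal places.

114.56

Link Year 0→Year 1:
ΣP(Year 1)Q(Year 0) = 1.64×54 + 2.29×96 + 5.21×149 = 88.56 + 219.84 + 776.29 = 1084.69
ΣP(Year 0)Q(Year 0) = 1.64×54 + 1.83×96 + 4.34×149 = 88.56 + 175.68 + 646.66 = 910.9
link = 1084.69/910.9 = 1.190789
Link Year 1→Year 2:
ΣP(Year 2)Q(Year 1) = 1.51×64 + 2.74×95 + 4.76×185 = 96.64 + 260.3 + 880.6 = 1237.54
ΣP(Year 1)Q(Year 1) = 1.64×64 + 2.29×95 + 5.21×185 = 104.96 + 217.55 + 963.85 = 1286.36
link = 1237.54/1286.36 = 0.962048
Chained index = 100 × 1.190789 × 0.962048 = 114.5596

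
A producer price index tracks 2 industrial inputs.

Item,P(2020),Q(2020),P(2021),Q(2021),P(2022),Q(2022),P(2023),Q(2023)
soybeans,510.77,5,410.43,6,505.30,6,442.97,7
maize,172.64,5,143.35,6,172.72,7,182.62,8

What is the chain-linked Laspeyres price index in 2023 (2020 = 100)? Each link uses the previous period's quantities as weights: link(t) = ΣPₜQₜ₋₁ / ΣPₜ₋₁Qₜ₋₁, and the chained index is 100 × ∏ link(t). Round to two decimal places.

92.08

Link 2020→2021:
ΣP(2021)Q(2020) = 410.43×5 + 143.35×5 = 2052.15 + 716.75 = 2768.9
ΣP(2020)Q(2020) = 510.77×5 + 172.64×5 = 2553.85 + 863.2 = 3417.05
link = 2768.9/3417.05 = 0.810319
Link 2021→2022:
ΣP(2022)Q(2021) = 505.30×6 + 172.72×6 = 3031.8 + 1036.32 = 4068.12
ΣP(2021)Q(2021) = 410.43×6 + 143.35×6 = 2462.58 + 860.1 = 3322.68
link = 4068.12/3322.68 = 1.224349
Link 2022→2023:
ΣP(2023)Q(2022) = 442.97×6 + 182.62×7 = 2657.82 + 1278.34 = 3936.16
ΣP(2022)Q(2022) = 505.30×6 + 172.72×7 = 3031.8 + 1209.04 = 4240.84
link = 3936.16/4240.84 = 0.928156
Chained index = 100 × 0.810319 × 1.224349 × 0.928156 = 92.0835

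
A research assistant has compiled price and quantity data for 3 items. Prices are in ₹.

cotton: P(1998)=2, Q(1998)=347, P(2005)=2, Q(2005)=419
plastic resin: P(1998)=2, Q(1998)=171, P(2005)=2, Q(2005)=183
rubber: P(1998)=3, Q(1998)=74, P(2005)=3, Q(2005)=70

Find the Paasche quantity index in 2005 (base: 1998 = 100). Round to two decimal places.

Paasche quantity index uses current-period prices as weights.
ΣP(2005)·Q(2005) = 2×419 + 2×183 + 3×70 = 838 + 366 + 210 = 1414
ΣP(2005)·Q(1998) = 2×347 + 2×171 + 3×74 = 694 + 342 + 222 = 1258
Index = 1414 / 1258 × 100 = 112.4006

112.40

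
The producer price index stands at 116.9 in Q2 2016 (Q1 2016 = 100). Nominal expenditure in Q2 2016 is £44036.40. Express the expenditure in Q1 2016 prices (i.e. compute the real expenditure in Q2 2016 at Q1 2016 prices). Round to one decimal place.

Real = Nominal ÷ (Index/100) = 44036.40 ÷ (116.9/100)
     = 44036.40 ÷ 1.169 = 37670.1454

37670.1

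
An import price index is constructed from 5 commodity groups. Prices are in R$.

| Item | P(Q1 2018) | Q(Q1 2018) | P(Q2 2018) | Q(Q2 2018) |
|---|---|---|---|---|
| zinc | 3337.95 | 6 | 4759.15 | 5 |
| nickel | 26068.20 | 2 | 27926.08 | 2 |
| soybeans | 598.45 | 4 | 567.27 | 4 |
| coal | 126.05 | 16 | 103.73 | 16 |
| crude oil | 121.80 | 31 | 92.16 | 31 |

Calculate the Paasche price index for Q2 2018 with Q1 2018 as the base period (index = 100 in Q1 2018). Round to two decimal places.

112.23

Paasche price index uses current-period quantities as weights.
ΣP(Q2 2018)·Q(Q2 2018) = 4759.15×5 + 27926.08×2 + 567.27×4 + 103.73×16 + 92.16×31 = 23795.75 + 55852.16 + 2269.08 + 1659.68 + 2856.96 = 86433.63
ΣP(Q1 2018)·Q(Q2 2018) = 3337.95×5 + 26068.20×2 + 598.45×4 + 126.05×16 + 121.80×31 = 16689.75 + 52136.4 + 2393.8 + 2016.8 + 3775.8 = 77012.55
Index = 86433.63 / 77012.55 × 100 = 112.2332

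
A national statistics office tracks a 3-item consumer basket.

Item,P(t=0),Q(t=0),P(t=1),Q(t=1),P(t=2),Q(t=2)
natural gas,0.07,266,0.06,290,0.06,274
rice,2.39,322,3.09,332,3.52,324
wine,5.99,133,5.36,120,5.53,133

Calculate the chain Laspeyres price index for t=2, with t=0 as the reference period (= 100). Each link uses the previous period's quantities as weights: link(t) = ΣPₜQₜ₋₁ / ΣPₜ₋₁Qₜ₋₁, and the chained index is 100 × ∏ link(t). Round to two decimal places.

119.29

Link t=0→t=1:
ΣP(t=1)Q(t=0) = 0.06×266 + 3.09×322 + 5.36×133 = 15.96 + 994.98 + 712.88 = 1723.82
ΣP(t=0)Q(t=0) = 0.07×266 + 2.39×322 + 5.99×133 = 18.62 + 769.58 + 796.67 = 1584.87
link = 1723.82/1584.87 = 1.087673
Link t=1→t=2:
ΣP(t=2)Q(t=1) = 0.06×290 + 3.52×332 + 5.53×120 = 17.4 + 1168.64 + 663.6 = 1849.64
ΣP(t=1)Q(t=1) = 0.06×290 + 3.09×332 + 5.36×120 = 17.4 + 1025.88 + 643.2 = 1686.48
link = 1849.64/1686.48 = 1.096746
Chained index = 100 × 1.087673 × 1.096746 = 119.2901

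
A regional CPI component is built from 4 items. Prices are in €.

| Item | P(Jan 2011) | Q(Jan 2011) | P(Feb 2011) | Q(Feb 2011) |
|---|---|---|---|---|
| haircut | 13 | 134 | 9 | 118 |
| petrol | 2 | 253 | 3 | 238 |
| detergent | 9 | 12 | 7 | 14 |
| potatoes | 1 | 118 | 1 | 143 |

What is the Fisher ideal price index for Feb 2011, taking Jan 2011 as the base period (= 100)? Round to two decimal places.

88.05

Laspeyres component (base-period weights):
ΣP(Feb 2011)Q(Jan 2011) = 9×134 + 3×253 + 7×12 + 1×118 = 1206 + 759 + 84 + 118 = 2167
ΣP(Jan 2011)Q(Jan 2011) = 13×134 + 2×253 + 9×12 + 1×118 = 1742 + 506 + 108 + 118 = 2474
L = 2167 / 2474 × 100 = 87.5909
Paasche component (current-period weights):
ΣP(Feb 2011)Q(Feb 2011) = 9×118 + 3×238 + 7×14 + 1×143 = 1062 + 714 + 98 + 143 = 2017
ΣP(Jan 2011)Q(Feb 2011) = 13×118 + 2×238 + 9×14 + 1×143 = 1534 + 476 + 126 + 143 = 2279
P = 2017 / 2279 × 100 = 88.5037
Fisher = √(L × P) = √(87.5909 × 88.5037) = 88.0462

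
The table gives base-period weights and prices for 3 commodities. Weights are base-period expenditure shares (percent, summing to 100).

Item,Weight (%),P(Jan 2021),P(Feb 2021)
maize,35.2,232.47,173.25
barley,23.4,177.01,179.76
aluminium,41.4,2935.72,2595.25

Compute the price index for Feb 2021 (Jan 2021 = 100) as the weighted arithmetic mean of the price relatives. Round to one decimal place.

maize: 35.2 × (173.25/232.47) = 35.2 × 0.745257 = 26.2331
barley: 23.4 × (179.76/177.01) = 23.4 × 1.015536 = 23.7635
aluminium: 41.4 × (2595.25/2935.72) = 41.4 × 0.884025 = 36.5986
Index = Σ wᵢ·(p₁ᵢ/p₀ᵢ) = 26.2331 + 23.7635 + 36.5986 = 86.5952

86.6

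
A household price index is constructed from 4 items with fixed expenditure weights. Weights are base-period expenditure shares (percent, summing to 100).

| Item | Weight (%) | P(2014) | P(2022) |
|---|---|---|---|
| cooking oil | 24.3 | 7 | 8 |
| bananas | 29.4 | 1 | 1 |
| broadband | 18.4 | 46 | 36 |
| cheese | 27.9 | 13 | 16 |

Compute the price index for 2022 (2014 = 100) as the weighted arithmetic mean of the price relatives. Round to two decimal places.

105.91

cooking oil: 24.3 × (8/7) = 24.3 × 1.142857 = 27.7714
bananas: 29.4 × (1/1) = 29.4 × 1.000000 = 29.4000
broadband: 18.4 × (36/46) = 18.4 × 0.782609 = 14.4000
cheese: 27.9 × (16/13) = 27.9 × 1.230769 = 34.3385
Index = Σ wᵢ·(p₁ᵢ/p₀ᵢ) = 27.7714 + 29.4000 + 14.4000 + 34.3385 = 105.9099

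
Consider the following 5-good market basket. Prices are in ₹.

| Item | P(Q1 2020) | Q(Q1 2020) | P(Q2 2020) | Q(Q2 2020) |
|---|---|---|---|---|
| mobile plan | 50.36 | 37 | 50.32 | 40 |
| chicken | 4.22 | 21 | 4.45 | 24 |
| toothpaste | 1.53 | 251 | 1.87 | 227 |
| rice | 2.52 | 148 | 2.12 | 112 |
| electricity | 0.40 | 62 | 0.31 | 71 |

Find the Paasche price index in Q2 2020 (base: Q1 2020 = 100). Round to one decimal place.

Paasche price index uses current-period quantities as weights.
ΣP(Q2 2020)·Q(Q2 2020) = 50.32×40 + 4.45×24 + 1.87×227 + 2.12×112 + 0.31×71 = 2012.8 + 106.8 + 424.49 + 237.44 + 22.01 = 2803.54
ΣP(Q1 2020)·Q(Q2 2020) = 50.36×40 + 4.22×24 + 1.53×227 + 2.52×112 + 0.40×71 = 2014.4 + 101.28 + 347.31 + 282.24 + 28.4 = 2773.63
Index = 2803.54 / 2773.63 × 100 = 101.0784

101.1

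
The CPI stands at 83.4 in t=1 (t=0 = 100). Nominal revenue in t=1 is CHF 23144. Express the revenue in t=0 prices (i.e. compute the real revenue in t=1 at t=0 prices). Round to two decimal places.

27750.60

Real = Nominal ÷ (Index/100) = 23144 ÷ (83.4/100)
     = 23144 ÷ 0.834 = 27750.5995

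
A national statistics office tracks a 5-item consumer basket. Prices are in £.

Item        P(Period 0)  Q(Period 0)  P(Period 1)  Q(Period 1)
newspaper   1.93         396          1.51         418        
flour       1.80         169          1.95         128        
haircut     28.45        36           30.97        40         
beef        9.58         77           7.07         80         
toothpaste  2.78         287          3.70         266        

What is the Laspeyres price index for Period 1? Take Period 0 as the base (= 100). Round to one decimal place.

Laspeyres price index uses base-period quantities as weights.
ΣP(Period 1)·Q(Period 0) = 1.51×396 + 1.95×169 + 30.97×36 + 7.07×77 + 3.70×287 = 597.96 + 329.55 + 1114.92 + 544.39 + 1061.9 = 3648.72
ΣP(Period 0)·Q(Period 0) = 1.93×396 + 1.80×169 + 28.45×36 + 9.58×77 + 2.78×287 = 764.28 + 304.2 + 1024.2 + 737.66 + 797.86 = 3628.2
Index = 3648.72 / 3628.2 × 100 = 100.5656

100.6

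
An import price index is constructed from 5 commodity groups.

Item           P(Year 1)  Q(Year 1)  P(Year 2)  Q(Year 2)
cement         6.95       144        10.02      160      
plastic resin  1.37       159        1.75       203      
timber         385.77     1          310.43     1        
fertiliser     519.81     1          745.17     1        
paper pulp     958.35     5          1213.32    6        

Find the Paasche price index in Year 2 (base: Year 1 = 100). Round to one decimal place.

Paasche price index uses current-period quantities as weights.
ΣP(Year 2)·Q(Year 2) = 10.02×160 + 1.75×203 + 310.43×1 + 745.17×1 + 1213.32×6 = 1603.2 + 355.25 + 310.43 + 745.17 + 7279.92 = 10293.97
ΣP(Year 1)·Q(Year 2) = 6.95×160 + 1.37×203 + 385.77×1 + 519.81×1 + 958.35×6 = 1112 + 278.11 + 385.77 + 519.81 + 5750.1 = 8045.79
Index = 10293.97 / 8045.79 × 100 = 127.9423

127.9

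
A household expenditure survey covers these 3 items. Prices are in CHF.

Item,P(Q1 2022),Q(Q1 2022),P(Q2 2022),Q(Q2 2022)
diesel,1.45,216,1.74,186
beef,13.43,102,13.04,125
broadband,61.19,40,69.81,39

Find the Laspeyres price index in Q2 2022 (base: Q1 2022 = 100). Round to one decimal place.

108.9

Laspeyres price index uses base-period quantities as weights.
ΣP(Q2 2022)·Q(Q1 2022) = 1.74×216 + 13.04×102 + 69.81×40 = 375.84 + 1330.08 + 2792.4 = 4498.32
ΣP(Q1 2022)·Q(Q1 2022) = 1.45×216 + 13.43×102 + 61.19×40 = 313.2 + 1369.86 + 2447.6 = 4130.66
Index = 4498.32 / 4130.66 × 100 = 108.9008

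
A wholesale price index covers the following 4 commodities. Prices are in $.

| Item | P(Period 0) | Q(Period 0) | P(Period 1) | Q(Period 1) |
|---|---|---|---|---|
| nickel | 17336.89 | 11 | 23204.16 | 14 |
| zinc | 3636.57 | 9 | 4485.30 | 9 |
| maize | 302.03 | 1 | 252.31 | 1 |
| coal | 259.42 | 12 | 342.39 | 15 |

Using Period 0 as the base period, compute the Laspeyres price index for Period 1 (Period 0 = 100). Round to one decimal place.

132.2

Laspeyres price index uses base-period quantities as weights.
ΣP(Period 1)·Q(Period 0) = 23204.16×11 + 4485.30×9 + 252.31×1 + 342.39×12 = 255245.76 + 40367.7 + 252.31 + 4108.68 = 299974.45
ΣP(Period 0)·Q(Period 0) = 17336.89×11 + 3636.57×9 + 302.03×1 + 259.42×12 = 190705.79 + 32729.13 + 302.03 + 3113.04 = 226849.99
Index = 299974.45 / 226849.99 × 100 = 132.2347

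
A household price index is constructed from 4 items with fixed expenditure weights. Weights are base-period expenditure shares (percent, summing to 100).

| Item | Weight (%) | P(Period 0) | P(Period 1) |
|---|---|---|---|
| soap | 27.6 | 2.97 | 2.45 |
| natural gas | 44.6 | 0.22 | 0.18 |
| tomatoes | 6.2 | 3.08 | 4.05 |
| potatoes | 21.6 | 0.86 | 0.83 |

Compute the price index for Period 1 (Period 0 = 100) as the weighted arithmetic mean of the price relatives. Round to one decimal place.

88.3

soap: 27.6 × (2.45/2.97) = 27.6 × 0.824916 = 22.7677
natural gas: 44.6 × (0.18/0.22) = 44.6 × 0.818182 = 36.4909
tomatoes: 6.2 × (4.05/3.08) = 6.2 × 1.314935 = 8.1526
potatoes: 21.6 × (0.83/0.86) = 21.6 × 0.965116 = 20.8465
Index = Σ wᵢ·(p₁ᵢ/p₀ᵢ) = 22.7677 + 36.4909 + 8.1526 + 20.8465 = 88.2577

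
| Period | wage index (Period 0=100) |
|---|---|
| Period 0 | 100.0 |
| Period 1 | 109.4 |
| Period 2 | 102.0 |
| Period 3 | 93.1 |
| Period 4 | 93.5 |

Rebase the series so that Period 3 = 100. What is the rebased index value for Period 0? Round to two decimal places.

Rebased(Period 0) = 100.0 / 93.1 × 100 = 107.4114

107.41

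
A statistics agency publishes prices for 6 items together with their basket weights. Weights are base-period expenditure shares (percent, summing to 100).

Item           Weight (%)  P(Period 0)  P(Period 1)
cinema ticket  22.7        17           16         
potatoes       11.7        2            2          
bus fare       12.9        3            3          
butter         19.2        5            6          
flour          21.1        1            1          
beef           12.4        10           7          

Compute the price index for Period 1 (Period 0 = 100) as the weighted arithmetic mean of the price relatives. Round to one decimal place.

98.8

cinema ticket: 22.7 × (16/17) = 22.7 × 0.941176 = 21.3647
potatoes: 11.7 × (2/2) = 11.7 × 1.000000 = 11.7000
bus fare: 12.9 × (3/3) = 12.9 × 1.000000 = 12.9000
butter: 19.2 × (6/5) = 19.2 × 1.200000 = 23.0400
flour: 21.1 × (1/1) = 21.1 × 1.000000 = 21.1000
beef: 12.4 × (7/10) = 12.4 × 0.700000 = 8.6800
Index = Σ wᵢ·(p₁ᵢ/p₀ᵢ) = 21.3647 + 11.7000 + 12.9000 + 23.0400 + 21.1000 + 8.6800 = 98.7847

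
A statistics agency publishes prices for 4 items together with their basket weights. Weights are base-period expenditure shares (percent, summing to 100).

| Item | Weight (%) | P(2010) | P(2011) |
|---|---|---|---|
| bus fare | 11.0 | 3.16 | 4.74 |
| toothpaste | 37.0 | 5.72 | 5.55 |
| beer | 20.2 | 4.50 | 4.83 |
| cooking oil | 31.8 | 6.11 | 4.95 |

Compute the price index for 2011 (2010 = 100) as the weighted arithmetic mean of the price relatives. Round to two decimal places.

bus fare: 11.0 × (4.74/3.16) = 11.0 × 1.500000 = 16.5000
toothpaste: 37.0 × (5.55/5.72) = 37.0 × 0.970280 = 35.9003
beer: 20.2 × (4.83/4.50) = 20.2 × 1.073333 = 21.6813
cooking oil: 31.8 × (4.95/6.11) = 31.8 × 0.810147 = 25.7627
Index = Σ wᵢ·(p₁ᵢ/p₀ᵢ) = 16.5000 + 35.9003 + 21.6813 + 25.7627 = 99.8444

99.84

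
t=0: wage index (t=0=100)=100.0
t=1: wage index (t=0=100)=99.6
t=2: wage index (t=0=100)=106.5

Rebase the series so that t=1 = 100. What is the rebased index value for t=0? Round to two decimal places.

100.40

Rebased(t=0) = 100.0 / 99.6 × 100 = 100.4016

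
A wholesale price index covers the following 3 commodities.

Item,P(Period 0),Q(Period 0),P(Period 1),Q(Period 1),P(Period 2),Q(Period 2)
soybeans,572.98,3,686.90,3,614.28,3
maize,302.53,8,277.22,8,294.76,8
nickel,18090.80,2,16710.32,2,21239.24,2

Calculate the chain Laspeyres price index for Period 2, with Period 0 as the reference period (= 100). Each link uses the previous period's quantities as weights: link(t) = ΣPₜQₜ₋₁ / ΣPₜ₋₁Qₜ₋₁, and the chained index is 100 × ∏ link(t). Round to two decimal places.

115.77

Link Period 0→Period 1:
ΣP(Period 1)Q(Period 0) = 686.90×3 + 277.22×8 + 16710.32×2 = 2060.7 + 2217.76 + 33420.64 = 37699.1
ΣP(Period 0)Q(Period 0) = 572.98×3 + 302.53×8 + 18090.80×2 = 1718.94 + 2420.24 + 36181.6 = 40320.78
link = 37699.1/40320.78 = 0.934979
Link Period 1→Period 2:
ΣP(Period 2)Q(Period 1) = 614.28×3 + 294.76×8 + 21239.24×2 = 1842.84 + 2358.08 + 42478.48 = 46679.4
ΣP(Period 1)Q(Period 1) = 686.90×3 + 277.22×8 + 16710.32×2 = 2060.7 + 2217.76 + 33420.64 = 37699.1
link = 46679.4/37699.1 = 1.238210
Chained index = 100 × 0.934979 × 1.238210 = 115.7701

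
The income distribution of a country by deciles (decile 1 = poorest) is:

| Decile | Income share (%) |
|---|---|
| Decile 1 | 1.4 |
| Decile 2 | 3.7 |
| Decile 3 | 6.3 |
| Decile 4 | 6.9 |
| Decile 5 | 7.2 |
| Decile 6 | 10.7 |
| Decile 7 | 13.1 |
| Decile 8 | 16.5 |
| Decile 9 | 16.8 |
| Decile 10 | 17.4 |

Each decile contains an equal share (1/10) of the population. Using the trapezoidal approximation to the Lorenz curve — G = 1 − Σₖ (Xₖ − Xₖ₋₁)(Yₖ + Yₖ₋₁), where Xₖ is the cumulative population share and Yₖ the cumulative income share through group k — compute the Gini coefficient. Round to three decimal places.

Cumulative income shares Yₖ: 0.0140, 0.0510, 0.1140, 0.1830, 0.2550, 0.3620, 0.4930, 0.6580, 0.8260, 1.0000
Σ (Xₖ−Xₖ₋₁)(Yₖ+Yₖ₋₁) = (1/10)(0.0140+0.0000) + (1/10)(0.0510+0.0140) + (1/10)(0.1140+0.0510) + (1/10)(0.1830+0.1140) + (1/10)(0.2550+0.1830) + (1/10)(0.3620+0.2550) + (1/10)(0.4930+0.3620) + (1/10)(0.6580+0.4930) + (1/10)(0.8260+0.6580) + (1/10)(1.0000+0.8260)
  = 0.0014 + 0.0065 + 0.0165 + 0.0297 + 0.0438 + 0.0617 + 0.0855 + 0.1151 + 0.1484 + 0.1826 = 0.6912
G = 1 − 0.6912 = 0.3088

0.309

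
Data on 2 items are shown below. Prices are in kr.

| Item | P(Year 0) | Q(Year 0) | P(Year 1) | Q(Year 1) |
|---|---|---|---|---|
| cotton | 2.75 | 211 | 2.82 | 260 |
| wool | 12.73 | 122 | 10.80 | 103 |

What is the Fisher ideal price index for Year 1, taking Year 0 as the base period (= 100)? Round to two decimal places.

Laspeyres component (base-period weights):
ΣP(Year 1)Q(Year 0) = 2.82×211 + 10.80×122 = 595.02 + 1317.6 = 1912.62
ΣP(Year 0)Q(Year 0) = 2.75×211 + 12.73×122 = 580.25 + 1553.06 = 2133.31
L = 1912.62 / 2133.31 × 100 = 89.6550
Paasche component (current-period weights):
ΣP(Year 1)Q(Year 1) = 2.82×260 + 10.80×103 = 733.2 + 1112.4 = 1845.6
ΣP(Year 0)Q(Year 1) = 2.75×260 + 12.73×103 = 715 + 1311.19 = 2026.19
P = 1845.6 / 2026.19 × 100 = 91.0872
Fisher = √(L × P) = √(89.6550 × 91.0872) = 90.3683

90.37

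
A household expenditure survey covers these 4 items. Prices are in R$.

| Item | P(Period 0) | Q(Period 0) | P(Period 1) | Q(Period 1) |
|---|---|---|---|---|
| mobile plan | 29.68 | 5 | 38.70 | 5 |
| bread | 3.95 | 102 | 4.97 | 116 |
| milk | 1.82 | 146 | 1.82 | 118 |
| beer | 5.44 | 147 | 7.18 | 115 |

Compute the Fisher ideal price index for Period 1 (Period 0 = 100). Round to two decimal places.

Laspeyres component (base-period weights):
ΣP(Period 1)Q(Period 0) = 38.70×5 + 4.97×102 + 1.82×146 + 7.18×147 = 193.5 + 506.94 + 265.72 + 1055.46 = 2021.62
ΣP(Period 0)Q(Period 0) = 29.68×5 + 3.95×102 + 1.82×146 + 5.44×147 = 148.4 + 402.9 + 265.72 + 799.68 = 1616.7
L = 2021.62 / 1616.7 × 100 = 125.0461
Paasche component (current-period weights):
ΣP(Period 1)Q(Period 1) = 38.70×5 + 4.97×116 + 1.82×118 + 7.18×115 = 193.5 + 576.52 + 214.76 + 825.7 = 1810.48
ΣP(Period 0)Q(Period 1) = 29.68×5 + 3.95×116 + 1.82×118 + 5.44×115 = 148.4 + 458.2 + 214.76 + 625.6 = 1446.96
P = 1810.48 / 1446.96 × 100 = 125.1230
Fisher = √(L × P) = √(125.0461 × 125.1230) = 125.0845

125.08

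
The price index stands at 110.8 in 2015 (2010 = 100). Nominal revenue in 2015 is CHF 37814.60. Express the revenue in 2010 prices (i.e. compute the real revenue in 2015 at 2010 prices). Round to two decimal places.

34128.70

Real = Nominal ÷ (Index/100) = 37814.60 ÷ (110.8/100)
     = 37814.60 ÷ 1.108 = 34128.7004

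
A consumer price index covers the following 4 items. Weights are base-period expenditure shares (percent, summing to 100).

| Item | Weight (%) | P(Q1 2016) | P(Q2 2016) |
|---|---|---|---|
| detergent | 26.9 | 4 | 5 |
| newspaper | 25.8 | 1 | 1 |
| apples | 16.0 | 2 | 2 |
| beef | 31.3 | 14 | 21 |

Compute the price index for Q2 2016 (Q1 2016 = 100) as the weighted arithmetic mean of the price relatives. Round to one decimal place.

122.4

detergent: 26.9 × (5/4) = 26.9 × 1.250000 = 33.6250
newspaper: 25.8 × (1/1) = 25.8 × 1.000000 = 25.8000
apples: 16.0 × (2/2) = 16.0 × 1.000000 = 16.0000
beef: 31.3 × (21/14) = 31.3 × 1.500000 = 46.9500
Index = Σ wᵢ·(p₁ᵢ/p₀ᵢ) = 33.6250 + 25.8000 + 16.0000 + 46.9500 = 122.3750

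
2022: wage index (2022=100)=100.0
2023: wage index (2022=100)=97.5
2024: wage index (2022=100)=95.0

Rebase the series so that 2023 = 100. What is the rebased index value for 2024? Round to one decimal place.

Rebased(2024) = 95.0 / 97.5 × 100 = 97.4359

97.4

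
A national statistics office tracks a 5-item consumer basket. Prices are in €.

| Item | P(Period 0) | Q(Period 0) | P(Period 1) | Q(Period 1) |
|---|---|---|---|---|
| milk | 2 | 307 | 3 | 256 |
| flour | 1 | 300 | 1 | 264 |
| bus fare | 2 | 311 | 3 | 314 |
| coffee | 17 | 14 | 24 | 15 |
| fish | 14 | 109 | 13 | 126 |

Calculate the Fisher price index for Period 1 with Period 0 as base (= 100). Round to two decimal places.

117.21

Laspeyres component (base-period weights):
ΣP(Period 1)Q(Period 0) = 3×307 + 1×300 + 3×311 + 24×14 + 13×109 = 921 + 300 + 933 + 336 + 1417 = 3907
ΣP(Period 0)Q(Period 0) = 2×307 + 1×300 + 2×311 + 17×14 + 14×109 = 614 + 300 + 622 + 238 + 1526 = 3300
L = 3907 / 3300 × 100 = 118.3939
Paasche component (current-period weights):
ΣP(Period 1)Q(Period 1) = 3×256 + 1×264 + 3×314 + 24×15 + 13×126 = 768 + 264 + 942 + 360 + 1638 = 3972
ΣP(Period 0)Q(Period 1) = 2×256 + 1×264 + 2×314 + 17×15 + 14×126 = 512 + 264 + 628 + 255 + 1764 = 3423
P = 3972 / 3423 × 100 = 116.0386
Fisher = √(L × P) = √(118.3939 × 116.0386) = 117.2103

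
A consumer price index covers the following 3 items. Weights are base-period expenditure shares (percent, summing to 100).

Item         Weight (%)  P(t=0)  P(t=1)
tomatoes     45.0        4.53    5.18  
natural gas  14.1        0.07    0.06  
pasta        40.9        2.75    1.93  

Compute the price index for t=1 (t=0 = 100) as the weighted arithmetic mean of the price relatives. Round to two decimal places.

92.25

tomatoes: 45.0 × (5.18/4.53) = 45.0 × 1.143488 = 51.4570
natural gas: 14.1 × (0.06/0.07) = 14.1 × 0.857143 = 12.0857
pasta: 40.9 × (1.93/2.75) = 40.9 × 0.701818 = 28.7044
Index = Σ wᵢ·(p₁ᵢ/p₀ᵢ) = 51.4570 + 12.0857 + 28.7044 = 92.2470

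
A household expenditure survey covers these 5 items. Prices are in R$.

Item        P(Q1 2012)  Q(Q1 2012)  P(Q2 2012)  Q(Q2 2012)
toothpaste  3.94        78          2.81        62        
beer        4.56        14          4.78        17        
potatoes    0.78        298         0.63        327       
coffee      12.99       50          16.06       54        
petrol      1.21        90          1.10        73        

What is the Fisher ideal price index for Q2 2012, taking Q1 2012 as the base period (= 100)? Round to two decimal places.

102.05

Laspeyres component (base-period weights):
ΣP(Q2 2012)Q(Q1 2012) = 2.81×78 + 4.78×14 + 0.63×298 + 16.06×50 + 1.10×90 = 219.18 + 66.92 + 187.74 + 803 + 99 = 1375.84
ΣP(Q1 2012)Q(Q1 2012) = 3.94×78 + 4.56×14 + 0.78×298 + 12.99×50 + 1.21×90 = 307.32 + 63.84 + 232.44 + 649.5 + 108.9 = 1362
L = 1375.84 / 1362 × 100 = 101.0162
Paasche component (current-period weights):
ΣP(Q2 2012)Q(Q2 2012) = 2.81×62 + 4.78×17 + 0.63×327 + 16.06×54 + 1.10×73 = 174.22 + 81.26 + 206.01 + 867.24 + 80.3 = 1409.03
ΣP(Q1 2012)Q(Q2 2012) = 3.94×62 + 4.56×17 + 0.78×327 + 12.99×54 + 1.21×73 = 244.28 + 77.52 + 255.06 + 701.46 + 88.33 = 1366.65
P = 1409.03 / 1366.65 × 100 = 103.1010
Fisher = √(L × P) = √(101.0162 × 103.1010) = 102.0533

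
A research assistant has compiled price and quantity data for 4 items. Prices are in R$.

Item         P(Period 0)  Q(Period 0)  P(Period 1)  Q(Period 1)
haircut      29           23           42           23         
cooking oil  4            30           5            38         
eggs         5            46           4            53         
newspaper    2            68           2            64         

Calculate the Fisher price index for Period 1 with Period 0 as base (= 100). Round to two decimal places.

123.99

Laspeyres component (base-period weights):
ΣP(Period 1)Q(Period 0) = 42×23 + 5×30 + 4×46 + 2×68 = 966 + 150 + 184 + 136 = 1436
ΣP(Period 0)Q(Period 0) = 29×23 + 4×30 + 5×46 + 2×68 = 667 + 120 + 230 + 136 = 1153
L = 1436 / 1153 × 100 = 124.5447
Paasche component (current-period weights):
ΣP(Period 1)Q(Period 1) = 42×23 + 5×38 + 4×53 + 2×64 = 966 + 190 + 212 + 128 = 1496
ΣP(Period 0)Q(Period 1) = 29×23 + 4×38 + 5×53 + 2×64 = 667 + 152 + 265 + 128 = 1212
P = 1496 / 1212 × 100 = 123.4323
Fisher = √(L × P) = √(124.5447 × 123.4323) = 123.9873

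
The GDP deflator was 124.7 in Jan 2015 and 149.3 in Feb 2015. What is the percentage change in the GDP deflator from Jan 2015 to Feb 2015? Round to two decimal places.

19.73%

Change = (149.3 − 124.7) / 124.7 × 100
       = 24.6 / 124.7 × 100 = 19.7273%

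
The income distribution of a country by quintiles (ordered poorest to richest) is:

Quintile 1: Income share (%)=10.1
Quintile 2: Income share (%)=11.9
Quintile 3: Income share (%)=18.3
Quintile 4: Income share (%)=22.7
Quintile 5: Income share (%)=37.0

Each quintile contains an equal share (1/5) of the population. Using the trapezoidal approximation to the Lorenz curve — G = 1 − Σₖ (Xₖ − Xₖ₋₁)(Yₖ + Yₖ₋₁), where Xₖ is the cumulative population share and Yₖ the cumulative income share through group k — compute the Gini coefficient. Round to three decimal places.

0.258

Cumulative income shares Yₖ: 0.1010, 0.2200, 0.4030, 0.6300, 1.0000
Σ (Xₖ−Xₖ₋₁)(Yₖ+Yₖ₋₁) = (1/5)(0.1010+0.0000) + (1/5)(0.2200+0.1010) + (1/5)(0.4030+0.2200) + (1/5)(0.6300+0.4030) + (1/5)(1.0000+0.6300)
  = 0.0202 + 0.0642 + 0.1246 + 0.2066 + 0.3260 = 0.7416
G = 1 − 0.7416 = 0.2584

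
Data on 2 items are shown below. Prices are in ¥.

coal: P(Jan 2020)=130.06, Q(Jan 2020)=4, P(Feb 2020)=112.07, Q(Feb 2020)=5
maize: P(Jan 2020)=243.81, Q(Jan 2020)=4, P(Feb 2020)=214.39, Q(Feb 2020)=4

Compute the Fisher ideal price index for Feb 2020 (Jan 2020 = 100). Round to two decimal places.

Laspeyres component (base-period weights):
ΣP(Feb 2020)Q(Jan 2020) = 112.07×4 + 214.39×4 = 448.28 + 857.56 = 1305.84
ΣP(Jan 2020)Q(Jan 2020) = 130.06×4 + 243.81×4 = 520.24 + 975.24 = 1495.48
L = 1305.84 / 1495.48 × 100 = 87.3191
Paasche component (current-period weights):
ΣP(Feb 2020)Q(Feb 2020) = 112.07×5 + 214.39×4 = 560.35 + 857.56 = 1417.91
ΣP(Jan 2020)Q(Feb 2020) = 130.06×5 + 243.81×4 = 650.3 + 975.24 = 1625.54
P = 1417.91 / 1625.54 × 100 = 87.2270
Fisher = √(L × P) = √(87.3191 × 87.2270) = 87.2731

87.27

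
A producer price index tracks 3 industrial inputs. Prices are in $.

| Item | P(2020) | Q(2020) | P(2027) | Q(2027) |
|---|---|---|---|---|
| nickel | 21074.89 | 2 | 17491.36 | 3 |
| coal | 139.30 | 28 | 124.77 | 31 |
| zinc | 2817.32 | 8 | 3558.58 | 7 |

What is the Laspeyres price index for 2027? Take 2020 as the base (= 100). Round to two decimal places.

97.60

Laspeyres price index uses base-period quantities as weights.
ΣP(2027)·Q(2020) = 17491.36×2 + 124.77×28 + 3558.58×8 = 34982.72 + 3493.56 + 28468.64 = 66944.92
ΣP(2020)·Q(2020) = 21074.89×2 + 139.30×28 + 2817.32×8 = 42149.78 + 3900.4 + 22538.56 = 68588.74
Index = 66944.92 / 68588.74 × 100 = 97.6034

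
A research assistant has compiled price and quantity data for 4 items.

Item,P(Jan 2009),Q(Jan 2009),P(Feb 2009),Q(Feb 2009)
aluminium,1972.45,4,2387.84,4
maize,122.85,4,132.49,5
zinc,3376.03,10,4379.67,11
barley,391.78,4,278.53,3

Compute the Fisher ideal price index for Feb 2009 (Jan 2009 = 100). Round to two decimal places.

126.16

Laspeyres component (base-period weights):
ΣP(Feb 2009)Q(Jan 2009) = 2387.84×4 + 132.49×4 + 4379.67×10 + 278.53×4 = 9551.36 + 529.96 + 43796.7 + 1114.12 = 54992.14
ΣP(Jan 2009)Q(Jan 2009) = 1972.45×4 + 122.85×4 + 3376.03×10 + 391.78×4 = 7889.8 + 491.4 + 33760.3 + 1567.12 = 43708.62
L = 54992.14 / 43708.62 × 100 = 125.8153
Paasche component (current-period weights):
ΣP(Feb 2009)Q(Feb 2009) = 2387.84×4 + 132.49×5 + 4379.67×11 + 278.53×3 = 9551.36 + 662.45 + 48176.37 + 835.59 = 59225.77
ΣP(Jan 2009)Q(Feb 2009) = 1972.45×4 + 122.85×5 + 3376.03×11 + 391.78×3 = 7889.8 + 614.25 + 37136.33 + 1175.34 = 46815.72
P = 59225.77 / 46815.72 × 100 = 126.5083
Fisher = √(L × P) = √(125.8153 × 126.5083) = 126.1613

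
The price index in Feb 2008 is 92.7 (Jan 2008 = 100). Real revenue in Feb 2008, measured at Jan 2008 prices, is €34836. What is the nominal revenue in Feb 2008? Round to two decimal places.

Nominal = Real × (Index/100) = 34836 × (92.7/100)
        = 34836 × 0.927 = 32292.9720

32292.97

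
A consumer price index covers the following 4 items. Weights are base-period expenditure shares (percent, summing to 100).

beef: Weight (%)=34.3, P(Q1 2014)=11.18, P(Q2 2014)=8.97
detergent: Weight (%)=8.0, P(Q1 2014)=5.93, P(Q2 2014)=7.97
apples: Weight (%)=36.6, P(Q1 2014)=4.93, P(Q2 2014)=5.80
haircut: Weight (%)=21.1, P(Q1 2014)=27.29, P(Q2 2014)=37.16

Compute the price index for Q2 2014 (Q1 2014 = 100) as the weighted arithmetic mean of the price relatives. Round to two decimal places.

beef: 34.3 × (8.97/11.18) = 34.3 × 0.802326 = 27.5198
detergent: 8.0 × (7.97/5.93) = 8.0 × 1.344013 = 10.7521
apples: 36.6 × (5.80/4.93) = 36.6 × 1.176471 = 43.0588
haircut: 21.1 × (37.16/27.29) = 21.1 × 1.361671 = 28.7313
Index = Σ wᵢ·(p₁ᵢ/p₀ᵢ) = 27.5198 + 10.7521 + 43.0588 + 28.7313 = 110.0620

110.06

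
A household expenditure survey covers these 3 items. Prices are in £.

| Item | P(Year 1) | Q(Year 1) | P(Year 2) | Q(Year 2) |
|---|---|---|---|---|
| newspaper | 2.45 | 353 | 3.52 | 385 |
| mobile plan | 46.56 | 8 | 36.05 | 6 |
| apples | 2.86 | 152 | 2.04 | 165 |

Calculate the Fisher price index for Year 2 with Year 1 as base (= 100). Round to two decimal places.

111.35

Laspeyres component (base-period weights):
ΣP(Year 2)Q(Year 1) = 3.52×353 + 36.05×8 + 2.04×152 = 1242.56 + 288.4 + 310.08 = 1841.04
ΣP(Year 1)Q(Year 1) = 2.45×353 + 46.56×8 + 2.86×152 = 864.85 + 372.48 + 434.72 = 1672.05
L = 1841.04 / 1672.05 × 100 = 110.1068
Paasche component (current-period weights):
ΣP(Year 2)Q(Year 2) = 3.52×385 + 36.05×6 + 2.04×165 = 1355.2 + 216.3 + 336.6 = 1908.1
ΣP(Year 1)Q(Year 2) = 2.45×385 + 46.56×6 + 2.86×165 = 943.25 + 279.36 + 471.9 = 1694.51
P = 1908.1 / 1694.51 × 100 = 112.6048
Fisher = √(L × P) = √(110.1068 × 112.6048) = 111.3488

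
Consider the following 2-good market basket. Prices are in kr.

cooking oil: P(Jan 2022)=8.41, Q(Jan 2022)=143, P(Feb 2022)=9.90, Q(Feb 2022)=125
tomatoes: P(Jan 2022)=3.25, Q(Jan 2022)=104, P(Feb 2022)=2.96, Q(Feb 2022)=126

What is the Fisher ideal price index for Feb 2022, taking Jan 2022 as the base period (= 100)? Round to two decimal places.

111.06

Laspeyres component (base-period weights):
ΣP(Feb 2022)Q(Jan 2022) = 9.90×143 + 2.96×104 = 1415.7 + 307.84 = 1723.54
ΣP(Jan 2022)Q(Jan 2022) = 8.41×143 + 3.25×104 = 1202.63 + 338 = 1540.63
L = 1723.54 / 1540.63 × 100 = 111.8724
Paasche component (current-period weights):
ΣP(Feb 2022)Q(Feb 2022) = 9.90×125 + 2.96×126 = 1237.5 + 372.96 = 1610.46
ΣP(Jan 2022)Q(Feb 2022) = 8.41×125 + 3.25×126 = 1051.25 + 409.5 = 1460.75
P = 1610.46 / 1460.75 × 100 = 110.2488
Fisher = √(L × P) = √(111.8724 × 110.2488) = 111.0577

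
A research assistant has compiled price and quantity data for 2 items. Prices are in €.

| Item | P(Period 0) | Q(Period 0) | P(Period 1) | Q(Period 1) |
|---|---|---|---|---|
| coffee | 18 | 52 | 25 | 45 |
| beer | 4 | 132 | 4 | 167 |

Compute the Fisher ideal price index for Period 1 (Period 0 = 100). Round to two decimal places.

Laspeyres component (base-period weights):
ΣP(Period 1)Q(Period 0) = 25×52 + 4×132 = 1300 + 528 = 1828
ΣP(Period 0)Q(Period 0) = 18×52 + 4×132 = 936 + 528 = 1464
L = 1828 / 1464 × 100 = 124.8634
Paasche component (current-period weights):
ΣP(Period 1)Q(Period 1) = 25×45 + 4×167 = 1125 + 668 = 1793
ΣP(Period 0)Q(Period 1) = 18×45 + 4×167 = 810 + 668 = 1478
P = 1793 / 1478 × 100 = 121.3126
Fisher = √(L × P) = √(124.8634 × 121.3126) = 123.0752

123.08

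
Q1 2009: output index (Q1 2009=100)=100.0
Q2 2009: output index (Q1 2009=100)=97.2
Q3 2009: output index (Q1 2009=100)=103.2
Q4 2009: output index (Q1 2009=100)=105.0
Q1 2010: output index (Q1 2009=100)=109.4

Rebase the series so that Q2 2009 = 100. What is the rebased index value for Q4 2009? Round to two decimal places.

108.02

Rebased(Q4 2009) = 105.0 / 97.2 × 100 = 108.0247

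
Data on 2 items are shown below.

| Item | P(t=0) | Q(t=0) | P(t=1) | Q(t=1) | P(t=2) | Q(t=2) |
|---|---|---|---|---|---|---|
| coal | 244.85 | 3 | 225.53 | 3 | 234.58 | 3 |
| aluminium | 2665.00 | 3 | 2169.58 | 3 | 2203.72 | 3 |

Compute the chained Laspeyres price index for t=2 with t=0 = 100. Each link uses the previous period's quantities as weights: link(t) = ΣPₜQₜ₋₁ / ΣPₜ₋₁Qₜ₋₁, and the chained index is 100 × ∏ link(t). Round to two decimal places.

83.79

Link t=0→t=1:
ΣP(t=1)Q(t=0) = 225.53×3 + 2169.58×3 = 676.59 + 6508.74 = 7185.33
ΣP(t=0)Q(t=0) = 244.85×3 + 2665.00×3 = 734.55 + 7995 = 8729.55
link = 7185.33/8729.55 = 0.823104
Link t=1→t=2:
ΣP(t=2)Q(t=1) = 234.58×3 + 2203.72×3 = 703.74 + 6611.16 = 7314.9
ΣP(t=1)Q(t=1) = 225.53×3 + 2169.58×3 = 676.59 + 6508.74 = 7185.33
link = 7314.9/7185.33 = 1.018033
Chained index = 100 × 0.823104 × 1.018033 = 83.7947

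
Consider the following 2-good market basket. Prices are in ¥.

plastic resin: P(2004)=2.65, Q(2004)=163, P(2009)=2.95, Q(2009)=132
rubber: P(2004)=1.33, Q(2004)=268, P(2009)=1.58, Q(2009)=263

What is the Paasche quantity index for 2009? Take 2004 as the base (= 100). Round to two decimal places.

89.01

Paasche quantity index uses current-period prices as weights.
ΣP(2009)·Q(2009) = 2.95×132 + 1.58×263 = 389.4 + 415.54 = 804.94
ΣP(2009)·Q(2004) = 2.95×163 + 1.58×268 = 480.85 + 423.44 = 904.29
Index = 804.94 / 904.29 × 100 = 89.0135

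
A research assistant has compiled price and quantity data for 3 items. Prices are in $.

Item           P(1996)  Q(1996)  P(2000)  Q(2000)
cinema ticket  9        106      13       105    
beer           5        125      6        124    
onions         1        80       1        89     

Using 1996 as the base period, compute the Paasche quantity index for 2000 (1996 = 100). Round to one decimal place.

99.5

Paasche quantity index uses current-period prices as weights.
ΣP(2000)·Q(2000) = 13×105 + 6×124 + 1×89 = 1365 + 744 + 89 = 2198
ΣP(2000)·Q(1996) = 13×106 + 6×125 + 1×80 = 1378 + 750 + 80 = 2208
Index = 2198 / 2208 × 100 = 99.5471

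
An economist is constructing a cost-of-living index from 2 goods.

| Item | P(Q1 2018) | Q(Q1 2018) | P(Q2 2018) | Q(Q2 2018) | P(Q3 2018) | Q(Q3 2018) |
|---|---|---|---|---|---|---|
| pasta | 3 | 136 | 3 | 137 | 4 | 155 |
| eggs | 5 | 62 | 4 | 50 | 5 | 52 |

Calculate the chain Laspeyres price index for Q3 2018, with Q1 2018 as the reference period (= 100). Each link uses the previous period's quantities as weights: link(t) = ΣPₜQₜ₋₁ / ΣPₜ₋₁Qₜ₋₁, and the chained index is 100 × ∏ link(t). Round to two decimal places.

Link Q1 2018→Q2 2018:
ΣP(Q2 2018)Q(Q1 2018) = 3×136 + 4×62 = 408 + 248 = 656
ΣP(Q1 2018)Q(Q1 2018) = 3×136 + 5×62 = 408 + 310 = 718
link = 656/718 = 0.913649
Link Q2 2018→Q3 2018:
ΣP(Q3 2018)Q(Q2 2018) = 4×137 + 5×50 = 548 + 250 = 798
ΣP(Q2 2018)Q(Q2 2018) = 3×137 + 4×50 = 411 + 200 = 611
link = 798/611 = 1.306056
Chained index = 100 × 0.913649 × 1.306056 = 119.3276

119.33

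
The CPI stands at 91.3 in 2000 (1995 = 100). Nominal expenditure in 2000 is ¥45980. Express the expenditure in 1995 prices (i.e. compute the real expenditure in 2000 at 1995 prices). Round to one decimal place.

Real = Nominal ÷ (Index/100) = 45980 ÷ (91.3/100)
     = 45980 ÷ 0.913 = 50361.4458

50361.4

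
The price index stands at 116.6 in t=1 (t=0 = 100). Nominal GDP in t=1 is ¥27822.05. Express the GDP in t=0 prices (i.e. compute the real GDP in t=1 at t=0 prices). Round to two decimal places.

Real = Nominal ÷ (Index/100) = 27822.05 ÷ (116.6/100)
     = 27822.05 ÷ 1.166 = 23861.1063

23861.11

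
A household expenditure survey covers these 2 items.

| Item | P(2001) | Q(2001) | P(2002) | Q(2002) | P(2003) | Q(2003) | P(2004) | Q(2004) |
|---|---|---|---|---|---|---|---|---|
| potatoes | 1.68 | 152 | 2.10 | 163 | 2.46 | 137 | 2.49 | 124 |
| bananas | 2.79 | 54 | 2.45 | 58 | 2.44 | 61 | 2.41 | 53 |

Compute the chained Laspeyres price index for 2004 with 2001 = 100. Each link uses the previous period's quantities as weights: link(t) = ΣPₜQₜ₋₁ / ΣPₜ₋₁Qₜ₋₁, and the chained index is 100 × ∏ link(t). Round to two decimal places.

125.12

Link 2001→2002:
ΣP(2002)Q(2001) = 2.10×152 + 2.45×54 = 319.2 + 132.3 = 451.5
ΣP(2001)Q(2001) = 1.68×152 + 2.79×54 = 255.36 + 150.66 = 406.02
link = 451.5/406.02 = 1.112014
Link 2002→2003:
ΣP(2003)Q(2002) = 2.46×163 + 2.44×58 = 400.98 + 141.52 = 542.5
ΣP(2002)Q(2002) = 2.10×163 + 2.45×58 = 342.3 + 142.1 = 484.4
link = 542.5/484.4 = 1.119942
Link 2003→2004:
ΣP(2004)Q(2003) = 2.49×137 + 2.41×61 = 341.13 + 147.01 = 488.14
ΣP(2003)Q(2003) = 2.46×137 + 2.44×61 = 337.02 + 148.84 = 485.86
link = 488.14/485.86 = 1.004693
Chained index = 100 × 1.112014 × 1.119942 × 1.004693 = 125.1236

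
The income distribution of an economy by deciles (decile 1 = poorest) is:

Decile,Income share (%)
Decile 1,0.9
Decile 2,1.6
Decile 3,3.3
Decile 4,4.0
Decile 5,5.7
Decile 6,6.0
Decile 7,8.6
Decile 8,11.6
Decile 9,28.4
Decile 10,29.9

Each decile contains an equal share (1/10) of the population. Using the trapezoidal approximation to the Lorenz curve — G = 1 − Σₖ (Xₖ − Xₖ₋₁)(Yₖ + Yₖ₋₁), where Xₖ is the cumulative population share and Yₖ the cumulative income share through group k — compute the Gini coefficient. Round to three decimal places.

0.504

Cumulative income shares Yₖ: 0.0090, 0.0250, 0.0580, 0.0980, 0.1550, 0.2150, 0.3010, 0.4170, 0.7010, 1.0000
Σ (Xₖ−Xₖ₋₁)(Yₖ+Yₖ₋₁) = (1/10)(0.0090+0.0000) + (1/10)(0.0250+0.0090) + (1/10)(0.0580+0.0250) + (1/10)(0.0980+0.0580) + (1/10)(0.1550+0.0980) + (1/10)(0.2150+0.1550) + (1/10)(0.3010+0.2150) + (1/10)(0.4170+0.3010) + (1/10)(0.7010+0.4170) + (1/10)(1.0000+0.7010)
  = 0.0009 + 0.0034 + 0.0083 + 0.0156 + 0.0253 + 0.0370 + 0.0516 + 0.0718 + 0.1118 + 0.1701 = 0.4958
G = 1 − 0.4958 = 0.5042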